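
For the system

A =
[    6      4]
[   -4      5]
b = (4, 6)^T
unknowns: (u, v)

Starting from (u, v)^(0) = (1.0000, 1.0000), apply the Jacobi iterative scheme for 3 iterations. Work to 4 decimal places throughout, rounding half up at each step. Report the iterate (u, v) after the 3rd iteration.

Iteration 1:
  u = (4 - (4)·1.0000) / (6) = 0.0000
  v = (6 - (-4)·1.0000) / (5) = 2.0000
Iteration 2:
  u = (4 - (4)·2.0000) / (6) = -0.6667
  v = (6 - (-4)·0.0000) / (5) = 1.2000
Iteration 3:
  u = (4 - (4)·1.2000) / (6) = -0.1333
  v = (6 - (-4)·-0.6667) / (5) = 0.6666

(-0.1333, 0.6666)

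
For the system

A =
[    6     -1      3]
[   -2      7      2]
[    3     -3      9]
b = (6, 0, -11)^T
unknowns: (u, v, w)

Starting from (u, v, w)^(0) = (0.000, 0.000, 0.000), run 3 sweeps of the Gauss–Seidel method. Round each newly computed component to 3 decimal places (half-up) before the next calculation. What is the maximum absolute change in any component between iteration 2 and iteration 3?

Iteration 1:
  u = (6 - (-1)·0.000 - (3)·0.000) / (6) = 1.000
  v = (0 - (-2)·1.000 - (2)·0.000) / (7) = 0.286
  w = (-11 - (3)·1.000 - (-3)·0.286) / (9) = -1.460
Iteration 2:
  u = (6 - (-1)·0.286 - (3)·-1.460) / (6) = 1.778
  v = (0 - (-2)·1.778 - (2)·-1.460) / (7) = 0.925
  w = (-11 - (3)·1.778 - (-3)·0.925) / (9) = -1.507
Iteration 3:
  u = (6 - (-1)·0.925 - (3)·-1.507) / (6) = 1.908
  v = (0 - (-2)·1.908 - (2)·-1.507) / (7) = 0.976
  w = (-11 - (3)·1.908 - (-3)·0.976) / (9) = -1.533
Change: (0.130, 0.051, -0.026) → max |·| = 0.130

0.130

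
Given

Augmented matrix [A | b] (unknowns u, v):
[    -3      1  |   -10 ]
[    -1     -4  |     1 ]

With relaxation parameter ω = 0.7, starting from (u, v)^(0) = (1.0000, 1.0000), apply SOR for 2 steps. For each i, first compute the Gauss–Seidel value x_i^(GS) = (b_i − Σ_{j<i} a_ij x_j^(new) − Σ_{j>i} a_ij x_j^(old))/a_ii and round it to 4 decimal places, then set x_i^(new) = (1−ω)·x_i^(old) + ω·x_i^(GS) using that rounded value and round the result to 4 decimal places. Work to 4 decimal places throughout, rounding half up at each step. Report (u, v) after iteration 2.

(3.1055, -0.8315)

Iteration 1:
  u: GS value = (-10 - (1)·1.0000) / (-3) = 3.6667;  u ← (1−ω)·1.0000 + ω·3.6667 = 2.8667
  v: GS value = (1 - (-1)·2.8667) / (-4) = -0.9667;  v ← (1−ω)·1.0000 + ω·-0.9667 = -0.3767
Iteration 2:
  u: GS value = (-10 - (1)·-0.3767) / (-3) = 3.2078;  u ← (1−ω)·2.8667 + ω·3.2078 = 3.1055
  v: GS value = (1 - (-1)·3.1055) / (-4) = -1.0264;  v ← (1−ω)·-0.3767 + ω·-1.0264 = -0.8315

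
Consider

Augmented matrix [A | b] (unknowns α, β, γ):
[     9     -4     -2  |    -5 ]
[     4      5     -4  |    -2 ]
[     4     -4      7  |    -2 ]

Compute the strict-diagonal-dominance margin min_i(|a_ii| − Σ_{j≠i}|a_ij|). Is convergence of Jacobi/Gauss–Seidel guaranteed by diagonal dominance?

-3

row 1: |9| − (4+2) = 3
row 2: |5| − (4+4) = -3
row 3: |7| − (4+4) = -1
minimum over rows = -3 → not strictly diagonally dominant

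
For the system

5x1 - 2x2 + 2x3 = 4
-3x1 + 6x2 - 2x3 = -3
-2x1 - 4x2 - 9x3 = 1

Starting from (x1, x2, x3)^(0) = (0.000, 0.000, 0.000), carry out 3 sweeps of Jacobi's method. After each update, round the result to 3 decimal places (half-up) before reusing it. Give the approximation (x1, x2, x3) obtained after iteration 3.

Iteration 1:
  x1 = (4 - (-2)·0.000 - (2)·0.000) / (5) = 0.800
  x2 = (-3 - (-3)·0.000 - (-2)·0.000) / (6) = -0.500
  x3 = (1 - (-2)·0.000 - (-4)·0.000) / (-9) = -0.111
Iteration 2:
  x1 = (4 - (-2)·-0.500 - (2)·-0.111) / (5) = 0.644
  x2 = (-3 - (-3)·0.800 - (-2)·-0.111) / (6) = -0.137
  x3 = (1 - (-2)·0.800 - (-4)·-0.500) / (-9) = -0.067
Iteration 3:
  x1 = (4 - (-2)·-0.137 - (2)·-0.067) / (5) = 0.772
  x2 = (-3 - (-3)·0.644 - (-2)·-0.067) / (6) = -0.200
  x3 = (1 - (-2)·0.644 - (-4)·-0.137) / (-9) = -0.193

(0.772, -0.200, -0.193)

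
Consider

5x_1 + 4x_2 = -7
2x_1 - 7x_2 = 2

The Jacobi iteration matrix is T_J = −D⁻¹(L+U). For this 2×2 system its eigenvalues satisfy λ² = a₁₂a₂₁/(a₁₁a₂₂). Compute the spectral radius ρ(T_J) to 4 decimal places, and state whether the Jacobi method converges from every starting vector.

a₁₂a₂₁/(a₁₁a₂₂) = (4)·(2) / ((5)·(-7)) = -0.228571
ρ = √|-0.228571| = √0.228571 = 0.4781
ρ < 1, so Jacobi converges

0.4781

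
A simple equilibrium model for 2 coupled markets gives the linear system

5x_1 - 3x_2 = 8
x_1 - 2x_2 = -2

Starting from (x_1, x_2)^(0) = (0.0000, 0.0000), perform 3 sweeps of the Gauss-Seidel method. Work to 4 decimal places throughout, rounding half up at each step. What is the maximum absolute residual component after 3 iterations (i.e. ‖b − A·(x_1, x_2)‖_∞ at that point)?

0.4860

Iteration 1:
  x_1 = (8 - (-3)·0.0000) / (5) = 1.6000
  x_2 = (-2 - (1)·1.6000) / (-2) = 1.8000
Iteration 2:
  x_1 = (8 - (-3)·1.8000) / (5) = 2.6800
  x_2 = (-2 - (1)·2.6800) / (-2) = 2.3400
Iteration 3:
  x_1 = (8 - (-3)·2.3400) / (5) = 3.0040
  x_2 = (-2 - (1)·3.0040) / (-2) = 2.5020
Residual b − A·x = (0.4860, 0.0000); ∞-norm = 0.4860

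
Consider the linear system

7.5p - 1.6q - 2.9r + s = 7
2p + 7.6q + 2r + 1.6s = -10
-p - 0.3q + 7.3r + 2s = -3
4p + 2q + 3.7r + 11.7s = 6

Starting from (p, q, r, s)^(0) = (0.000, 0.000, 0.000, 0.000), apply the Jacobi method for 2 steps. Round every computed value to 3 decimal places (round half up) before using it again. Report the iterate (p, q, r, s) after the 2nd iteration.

(0.425, -1.561, -0.478, 0.549)

Iteration 1:
  p = (7 - (-1.6)·0.000 - (-2.9)·0.000 - (1)·0.000) / (7.5) = 0.933
  q = (-10 - (2)·0.000 - (2)·0.000 - (1.6)·0.000) / (7.6) = -1.316
  r = (-3 - (-1)·0.000 - (-0.3)·0.000 - (2)·0.000) / (7.3) = -0.411
  s = (6 - (4)·0.000 - (2)·0.000 - (3.7)·0.000) / (11.7) = 0.513
Iteration 2:
  p = (7 - (-1.6)·-1.316 - (-2.9)·-0.411 - (1)·0.513) / (7.5) = 0.425
  q = (-10 - (2)·0.933 - (2)·-0.411 - (1.6)·0.513) / (7.6) = -1.561
  r = (-3 - (-1)·0.933 - (-0.3)·-1.316 - (2)·0.513) / (7.3) = -0.478
  s = (6 - (4)·0.933 - (2)·-1.316 - (3.7)·-0.411) / (11.7) = 0.549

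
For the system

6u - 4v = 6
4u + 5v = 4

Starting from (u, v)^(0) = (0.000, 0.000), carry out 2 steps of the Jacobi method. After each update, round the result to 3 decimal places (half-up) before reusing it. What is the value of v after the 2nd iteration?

Iteration 1:
  u = (6 - (-4)·0.000) / (6) = 1.000
  v = (4 - (4)·0.000) / (5) = 0.800
Iteration 2:
  u = (6 - (-4)·0.800) / (6) = 1.533
  v = (4 - (4)·1.000) / (5) = 0.000

0.000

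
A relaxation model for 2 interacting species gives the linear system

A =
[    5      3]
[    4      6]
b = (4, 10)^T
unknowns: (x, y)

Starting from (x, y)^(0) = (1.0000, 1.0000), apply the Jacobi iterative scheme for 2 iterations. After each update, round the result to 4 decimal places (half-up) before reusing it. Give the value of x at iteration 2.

0.2000

Iteration 1:
  x = (4 - (3)·1.0000) / (5) = 0.2000
  y = (10 - (4)·1.0000) / (6) = 1.0000
Iteration 2:
  x = (4 - (3)·1.0000) / (5) = 0.2000
  y = (10 - (4)·0.2000) / (6) = 1.5333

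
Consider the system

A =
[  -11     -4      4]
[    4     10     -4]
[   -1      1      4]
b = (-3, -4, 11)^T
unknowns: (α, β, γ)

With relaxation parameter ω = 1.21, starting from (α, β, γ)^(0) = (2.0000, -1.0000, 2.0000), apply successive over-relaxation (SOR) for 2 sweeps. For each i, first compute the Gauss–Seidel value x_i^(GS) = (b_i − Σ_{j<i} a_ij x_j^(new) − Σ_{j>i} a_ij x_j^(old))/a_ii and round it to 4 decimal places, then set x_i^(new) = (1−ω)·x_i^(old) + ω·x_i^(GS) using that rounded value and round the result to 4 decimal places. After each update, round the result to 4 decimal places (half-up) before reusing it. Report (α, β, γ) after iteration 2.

Iteration 1:
  α: GS value = (-3 - (-4)·-1.0000 - (4)·2.0000) / (-11) = 1.3636;  α ← (1−ω)·2.0000 + ω·1.3636 = 1.2300
  β: GS value = (-4 - (4)·1.2300 - (-4)·2.0000) / (10) = -0.0920;  β ← (1−ω)·-1.0000 + ω·-0.0920 = 0.0987
  γ: GS value = (11 - (-1)·1.2300 - (1)·0.0987) / (4) = 3.0328;  γ ← (1−ω)·2.0000 + ω·3.0328 = 3.2497
Iteration 2:
  α: GS value = (-3 - (-4)·0.0987 - (4)·3.2497) / (-11) = 1.4185;  α ← (1−ω)·1.2300 + ω·1.4185 = 1.4581
  β: GS value = (-4 - (4)·1.4581 - (-4)·3.2497) / (10) = 0.3166;  β ← (1−ω)·0.0987 + ω·0.3166 = 0.3624
  γ: GS value = (11 - (-1)·1.4581 - (1)·0.3624) / (4) = 3.0239;  γ ← (1−ω)·3.2497 + ω·3.0239 = 2.9765

(1.4581, 0.3624, 2.9765)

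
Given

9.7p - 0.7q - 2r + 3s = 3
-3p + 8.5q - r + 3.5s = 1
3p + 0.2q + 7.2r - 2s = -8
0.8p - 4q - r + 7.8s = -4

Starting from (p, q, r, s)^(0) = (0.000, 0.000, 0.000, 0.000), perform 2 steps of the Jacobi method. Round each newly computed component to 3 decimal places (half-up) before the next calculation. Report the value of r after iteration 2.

Iteration 1:
  p = (3 - (-0.7)·0.000 - (-2)·0.000 - (3)·0.000) / (9.7) = 0.309
  q = (1 - (-3)·0.000 - (-1)·0.000 - (3.5)·0.000) / (8.5) = 0.118
  r = (-8 - (3)·0.000 - (0.2)·0.000 - (-2)·0.000) / (7.2) = -1.111
  s = (-4 - (0.8)·0.000 - (-4)·0.000 - (-1)·0.000) / (7.8) = -0.513
Iteration 2:
  p = (3 - (-0.7)·0.118 - (-2)·-1.111 - (3)·-0.513) / (9.7) = 0.247
  q = (1 - (-3)·0.309 - (-1)·-1.111 - (3.5)·-0.513) / (8.5) = 0.307
  r = (-8 - (3)·0.309 - (0.2)·0.118 - (-2)·-0.513) / (7.2) = -1.386
  s = (-4 - (0.8)·0.309 - (-4)·0.118 - (-1)·-1.111) / (7.8) = -0.626

-1.386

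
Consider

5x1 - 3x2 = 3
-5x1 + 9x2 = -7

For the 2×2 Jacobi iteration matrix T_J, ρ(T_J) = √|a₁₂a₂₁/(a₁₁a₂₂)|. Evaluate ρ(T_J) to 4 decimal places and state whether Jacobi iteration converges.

a₁₂a₂₁/(a₁₁a₂₂) = (-3)·(-5) / ((5)·(9)) = 0.333333
ρ = √|0.333333| = √0.333333 = 0.5774
ρ < 1, so Jacobi converges

0.5774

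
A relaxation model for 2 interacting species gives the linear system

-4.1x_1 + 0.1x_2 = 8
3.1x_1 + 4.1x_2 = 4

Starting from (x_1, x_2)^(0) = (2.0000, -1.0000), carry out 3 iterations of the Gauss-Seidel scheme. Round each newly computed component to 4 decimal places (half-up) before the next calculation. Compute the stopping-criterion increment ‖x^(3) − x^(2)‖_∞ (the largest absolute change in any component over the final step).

Iteration 1:
  x_1 = (8 - (0.1)·-1.0000) / (-4.1) = -1.9756
  x_2 = (4 - (3.1)·-1.9756) / (4.1) = 2.4694
Iteration 2:
  x_1 = (8 - (0.1)·2.4694) / (-4.1) = -1.8910
  x_2 = (4 - (3.1)·-1.8910) / (4.1) = 2.4054
Iteration 3:
  x_1 = (8 - (0.1)·2.4054) / (-4.1) = -1.8926
  x_2 = (4 - (3.1)·-1.8926) / (4.1) = 2.4066
Change: (-0.0016, 0.0012) → max |·| = 0.0016

0.0016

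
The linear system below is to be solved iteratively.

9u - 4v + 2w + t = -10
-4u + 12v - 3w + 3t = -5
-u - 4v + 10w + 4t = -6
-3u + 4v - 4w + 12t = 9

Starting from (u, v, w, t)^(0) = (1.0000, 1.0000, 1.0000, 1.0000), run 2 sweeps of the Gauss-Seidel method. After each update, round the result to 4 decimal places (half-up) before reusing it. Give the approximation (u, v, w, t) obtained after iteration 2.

(-1.1648, -1.2258, -1.3201, 0.4274)

Iteration 1:
  u = (-10 - (-4)·1.0000 - (2)·1.0000 - (1)·1.0000) / (9) = -1.0000
  v = (-5 - (-4)·-1.0000 - (-3)·1.0000 - (3)·1.0000) / (12) = -0.7500
  w = (-6 - (-1)·-1.0000 - (-4)·-0.7500 - (4)·1.0000) / (10) = -1.4000
  t = (9 - (-3)·-1.0000 - (4)·-0.7500 - (-4)·-1.4000) / (12) = 0.2833
Iteration 2:
  u = (-10 - (-4)·-0.7500 - (2)·-1.4000 - (1)·0.2833) / (9) = -1.1648
  v = (-5 - (-4)·-1.1648 - (-3)·-1.4000 - (3)·0.2833) / (12) = -1.2258
  w = (-6 - (-1)·-1.1648 - (-4)·-1.2258 - (4)·0.2833) / (10) = -1.3201
  t = (9 - (-3)·-1.1648 - (4)·-1.2258 - (-4)·-1.3201) / (12) = 0.4274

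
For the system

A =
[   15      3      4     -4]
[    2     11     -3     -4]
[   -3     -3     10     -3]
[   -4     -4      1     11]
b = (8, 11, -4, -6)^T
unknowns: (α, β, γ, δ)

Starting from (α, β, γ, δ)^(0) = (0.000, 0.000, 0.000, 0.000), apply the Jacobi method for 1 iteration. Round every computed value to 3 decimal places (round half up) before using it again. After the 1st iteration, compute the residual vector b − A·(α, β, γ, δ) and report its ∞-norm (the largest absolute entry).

6.527

Iteration 1:
  α = (8 - (3)·0.000 - (4)·0.000 - (-4)·0.000) / (15) = 0.533
  β = (11 - (2)·0.000 - (-3)·0.000 - (-4)·0.000) / (11) = 1.000
  γ = (-4 - (-3)·0.000 - (-3)·0.000 - (-3)·0.000) / (10) = -0.400
  δ = (-6 - (-4)·0.000 - (-4)·0.000 - (1)·0.000) / (11) = -0.545
Residual b − A·x = (-3.575, -4.446, 2.964, 6.527); ∞-norm = 6.527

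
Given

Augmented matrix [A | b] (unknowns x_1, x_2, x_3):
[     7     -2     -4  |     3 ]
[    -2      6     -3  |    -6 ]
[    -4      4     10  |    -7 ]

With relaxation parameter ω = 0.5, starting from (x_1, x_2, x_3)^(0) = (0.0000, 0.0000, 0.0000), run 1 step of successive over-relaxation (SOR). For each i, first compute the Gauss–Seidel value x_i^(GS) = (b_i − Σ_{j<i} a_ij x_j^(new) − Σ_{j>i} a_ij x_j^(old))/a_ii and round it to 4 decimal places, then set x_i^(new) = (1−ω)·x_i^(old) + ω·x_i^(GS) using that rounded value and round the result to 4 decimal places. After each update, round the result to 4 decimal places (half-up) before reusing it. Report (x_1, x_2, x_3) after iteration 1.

Iteration 1:
  x_1: GS value = (3 - (-2)·0.0000 - (-4)·0.0000) / (7) = 0.4286;  x_1 ← (1−ω)·0.0000 + ω·0.4286 = 0.2143
  x_2: GS value = (-6 - (-2)·0.2143 - (-3)·0.0000) / (6) = -0.9286;  x_2 ← (1−ω)·0.0000 + ω·-0.9286 = -0.4643
  x_3: GS value = (-7 - (-4)·0.2143 - (4)·-0.4643) / (10) = -0.4286;  x_3 ← (1−ω)·0.0000 + ω·-0.4286 = -0.2143

(0.2143, -0.4643, -0.2143)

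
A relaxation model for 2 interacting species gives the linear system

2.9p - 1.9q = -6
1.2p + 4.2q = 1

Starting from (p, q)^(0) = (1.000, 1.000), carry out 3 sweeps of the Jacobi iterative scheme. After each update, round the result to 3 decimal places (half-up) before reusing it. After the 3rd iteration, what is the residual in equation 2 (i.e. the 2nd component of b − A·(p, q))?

-0.542

Iteration 1:
  p = (-6 - (-1.9)·1.000) / (2.9) = -1.414
  q = (1 - (1.2)·1.000) / (4.2) = -0.048
Iteration 2:
  p = (-6 - (-1.9)·-0.048) / (2.9) = -2.100
  q = (1 - (1.2)·-1.414) / (4.2) = 0.642
Iteration 3:
  p = (-6 - (-1.9)·0.642) / (2.9) = -1.648
  q = (1 - (1.2)·-2.100) / (4.2) = 0.838
Residual b − A·x = (0.371, -0.542)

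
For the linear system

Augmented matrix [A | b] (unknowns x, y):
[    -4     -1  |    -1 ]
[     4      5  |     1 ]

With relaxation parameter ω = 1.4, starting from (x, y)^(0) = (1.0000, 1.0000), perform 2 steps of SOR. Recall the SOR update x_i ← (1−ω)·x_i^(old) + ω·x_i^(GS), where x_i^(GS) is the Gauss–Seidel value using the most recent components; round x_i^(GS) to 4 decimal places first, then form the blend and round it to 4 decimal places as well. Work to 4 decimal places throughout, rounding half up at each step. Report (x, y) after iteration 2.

Iteration 1:
  x: GS value = (-1 - (-1)·1.0000) / (-4) = 0.0000;  x ← (1−ω)·1.0000 + ω·0.0000 = -0.4000
  y: GS value = (1 - (4)·-0.4000) / (5) = 0.5200;  y ← (1−ω)·1.0000 + ω·0.5200 = 0.3280
Iteration 2:
  x: GS value = (-1 - (-1)·0.3280) / (-4) = 0.1680;  x ← (1−ω)·-0.4000 + ω·0.1680 = 0.3952
  y: GS value = (1 - (4)·0.3952) / (5) = -0.1162;  y ← (1−ω)·0.3280 + ω·-0.1162 = -0.2939

(0.3952, -0.2939)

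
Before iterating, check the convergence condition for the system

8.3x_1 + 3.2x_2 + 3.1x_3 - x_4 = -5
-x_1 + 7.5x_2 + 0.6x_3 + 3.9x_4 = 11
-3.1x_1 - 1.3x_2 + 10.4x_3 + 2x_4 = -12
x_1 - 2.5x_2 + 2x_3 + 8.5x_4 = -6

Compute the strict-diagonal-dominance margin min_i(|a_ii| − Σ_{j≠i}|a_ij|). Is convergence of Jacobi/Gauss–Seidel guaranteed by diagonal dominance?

1

row 1: |8.3| − (3.2+3.1+1) = 1
row 2: |7.5| − (1+0.6+3.9) = 2
row 3: |10.4| − (3.1+1.3+2) = 4
row 4: |8.5| − (1+2.5+2) = 3
minimum over rows = 1 → strictly diagonally dominant (convergence guaranteed)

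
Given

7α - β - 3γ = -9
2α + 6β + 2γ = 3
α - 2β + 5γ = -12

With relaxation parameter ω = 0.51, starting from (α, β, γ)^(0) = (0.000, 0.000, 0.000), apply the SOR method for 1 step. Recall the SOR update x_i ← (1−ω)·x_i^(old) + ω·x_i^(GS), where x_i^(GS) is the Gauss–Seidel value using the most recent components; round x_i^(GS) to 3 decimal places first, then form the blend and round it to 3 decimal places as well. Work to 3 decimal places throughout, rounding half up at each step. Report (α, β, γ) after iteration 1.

(-0.656, 0.367, -1.082)

Iteration 1:
  α: GS value = (-9 - (-1)·0.000 - (-3)·0.000) / (7) = -1.286;  α ← (1−ω)·0.000 + ω·-1.286 = -0.656
  β: GS value = (3 - (2)·-0.656 - (2)·0.000) / (6) = 0.719;  β ← (1−ω)·0.000 + ω·0.719 = 0.367
  γ: GS value = (-12 - (1)·-0.656 - (-2)·0.367) / (5) = -2.122;  γ ← (1−ω)·0.000 + ω·-2.122 = -1.082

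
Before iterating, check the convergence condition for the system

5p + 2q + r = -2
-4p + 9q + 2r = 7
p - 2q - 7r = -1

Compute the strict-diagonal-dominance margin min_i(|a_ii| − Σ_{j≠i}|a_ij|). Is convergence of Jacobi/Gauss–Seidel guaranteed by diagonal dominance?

2

row 1: |5| − (2+1) = 2
row 2: |9| − (4+2) = 3
row 3: |-7| − (1+2) = 4
minimum over rows = 2 → strictly diagonally dominant (convergence guaranteed)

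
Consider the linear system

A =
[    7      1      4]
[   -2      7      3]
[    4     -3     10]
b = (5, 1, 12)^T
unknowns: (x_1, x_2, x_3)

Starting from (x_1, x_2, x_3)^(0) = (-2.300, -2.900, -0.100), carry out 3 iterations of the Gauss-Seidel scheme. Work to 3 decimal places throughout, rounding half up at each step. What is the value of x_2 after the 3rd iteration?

Iteration 1:
  x_1 = (5 - (1)·-2.900 - (4)·-0.100) / (7) = 1.186
  x_2 = (1 - (-2)·1.186 - (3)·-0.100) / (7) = 0.525
  x_3 = (12 - (4)·1.186 - (-3)·0.525) / (10) = 0.883
Iteration 2:
  x_1 = (5 - (1)·0.525 - (4)·0.883) / (7) = 0.135
  x_2 = (1 - (-2)·0.135 - (3)·0.883) / (7) = -0.197
  x_3 = (12 - (4)·0.135 - (-3)·-0.197) / (10) = 1.087
Iteration 3:
  x_1 = (5 - (1)·-0.197 - (4)·1.087) / (7) = 0.121
  x_2 = (1 - (-2)·0.121 - (3)·1.087) / (7) = -0.288
  x_3 = (12 - (4)·0.121 - (-3)·-0.288) / (10) = 1.065

-0.288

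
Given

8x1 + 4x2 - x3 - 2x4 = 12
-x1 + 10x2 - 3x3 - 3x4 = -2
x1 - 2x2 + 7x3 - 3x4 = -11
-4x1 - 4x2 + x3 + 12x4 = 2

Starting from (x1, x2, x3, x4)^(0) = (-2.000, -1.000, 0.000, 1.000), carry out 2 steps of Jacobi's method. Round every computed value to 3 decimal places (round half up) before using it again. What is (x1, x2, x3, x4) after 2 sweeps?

(1.199, -0.568, -2.278, 0.979)

Iteration 1:
  x1 = (12 - (4)·-1.000 - (-1)·0.000 - (-2)·1.000) / (8) = 2.250
  x2 = (-2 - (-1)·-2.000 - (-3)·0.000 - (-3)·1.000) / (10) = -0.100
  x3 = (-11 - (1)·-2.000 - (-2)·-1.000 - (-3)·1.000) / (7) = -1.143
  x4 = (2 - (-4)·-2.000 - (-4)·-1.000 - (1)·0.000) / (12) = -0.833
Iteration 2:
  x1 = (12 - (4)·-0.100 - (-1)·-1.143 - (-2)·-0.833) / (8) = 1.199
  x2 = (-2 - (-1)·2.250 - (-3)·-1.143 - (-3)·-0.833) / (10) = -0.568
  x3 = (-11 - (1)·2.250 - (-2)·-0.100 - (-3)·-0.833) / (7) = -2.278
  x4 = (2 - (-4)·2.250 - (-4)·-0.100 - (1)·-1.143) / (12) = 0.979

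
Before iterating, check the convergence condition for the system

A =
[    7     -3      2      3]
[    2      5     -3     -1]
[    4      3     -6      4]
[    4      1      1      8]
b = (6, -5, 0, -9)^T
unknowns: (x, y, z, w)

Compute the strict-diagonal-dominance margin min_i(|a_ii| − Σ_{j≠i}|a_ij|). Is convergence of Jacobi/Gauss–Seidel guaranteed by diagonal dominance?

row 1: |7| − (3+2+3) = -1
row 2: |5| − (2+3+1) = -1
row 3: |-6| − (4+3+4) = -5
row 4: |8| − (4+1+1) = 2
minimum over rows = -5 → not strictly diagonally dominant

-5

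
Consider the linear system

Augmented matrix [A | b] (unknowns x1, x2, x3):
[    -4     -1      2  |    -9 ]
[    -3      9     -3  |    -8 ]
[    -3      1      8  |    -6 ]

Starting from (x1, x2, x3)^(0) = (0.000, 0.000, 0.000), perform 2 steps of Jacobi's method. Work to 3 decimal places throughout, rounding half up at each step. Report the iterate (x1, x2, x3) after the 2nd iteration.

Iteration 1:
  x1 = (-9 - (-1)·0.000 - (2)·0.000) / (-4) = 2.250
  x2 = (-8 - (-3)·0.000 - (-3)·0.000) / (9) = -0.889
  x3 = (-6 - (-3)·0.000 - (1)·0.000) / (8) = -0.750
Iteration 2:
  x1 = (-9 - (-1)·-0.889 - (2)·-0.750) / (-4) = 2.097
  x2 = (-8 - (-3)·2.250 - (-3)·-0.750) / (9) = -0.389
  x3 = (-6 - (-3)·2.250 - (1)·-0.889) / (8) = 0.205

(2.097, -0.389, 0.205)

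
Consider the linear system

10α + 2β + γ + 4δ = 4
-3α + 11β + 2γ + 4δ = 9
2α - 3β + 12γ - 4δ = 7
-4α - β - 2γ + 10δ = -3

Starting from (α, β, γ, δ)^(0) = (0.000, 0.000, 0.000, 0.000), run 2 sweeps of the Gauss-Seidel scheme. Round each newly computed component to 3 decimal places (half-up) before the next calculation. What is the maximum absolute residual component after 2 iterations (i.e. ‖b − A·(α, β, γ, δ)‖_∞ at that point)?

1.053

Iteration 1:
  α = (4 - (2)·0.000 - (1)·0.000 - (4)·0.000) / (10) = 0.400
  β = (9 - (-3)·0.400 - (2)·0.000 - (4)·0.000) / (11) = 0.927
  γ = (7 - (2)·0.400 - (-3)·0.927 - (-4)·0.000) / (12) = 0.748
  δ = (-3 - (-4)·0.400 - (-1)·0.927 - (-2)·0.748) / (10) = 0.102
Iteration 2:
  α = (4 - (2)·0.927 - (1)·0.748 - (4)·0.102) / (10) = 0.099
  β = (9 - (-3)·0.099 - (2)·0.748 - (4)·0.102) / (11) = 0.672
  γ = (7 - (2)·0.099 - (-3)·0.672 - (-4)·0.102) / (12) = 0.769
  δ = (-3 - (-4)·0.099 - (-1)·0.672 - (-2)·0.769) / (10) = -0.039
Residual b − A·x = (1.053, 0.523, -0.566, -0.004); ∞-norm = 1.053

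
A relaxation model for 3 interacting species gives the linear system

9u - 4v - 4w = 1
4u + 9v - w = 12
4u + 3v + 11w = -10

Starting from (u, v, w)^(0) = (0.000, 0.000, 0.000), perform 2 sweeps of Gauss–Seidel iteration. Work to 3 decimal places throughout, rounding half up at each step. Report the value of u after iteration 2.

0.104

Iteration 1:
  u = (1 - (-4)·0.000 - (-4)·0.000) / (9) = 0.111
  v = (12 - (4)·0.111 - (-1)·0.000) / (9) = 1.284
  w = (-10 - (4)·0.111 - (3)·1.284) / (11) = -1.300
Iteration 2:
  u = (1 - (-4)·1.284 - (-4)·-1.300) / (9) = 0.104
  v = (12 - (4)·0.104 - (-1)·-1.300) / (9) = 1.143
  w = (-10 - (4)·0.104 - (3)·1.143) / (11) = -1.259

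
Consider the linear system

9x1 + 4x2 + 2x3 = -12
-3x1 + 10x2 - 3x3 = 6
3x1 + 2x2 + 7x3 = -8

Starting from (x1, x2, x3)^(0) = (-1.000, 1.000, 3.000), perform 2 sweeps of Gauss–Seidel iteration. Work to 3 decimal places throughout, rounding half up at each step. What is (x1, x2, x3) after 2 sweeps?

Iteration 1:
  x1 = (-12 - (4)·1.000 - (2)·3.000) / (9) = -2.444
  x2 = (6 - (-3)·-2.444 - (-3)·3.000) / (10) = 0.767
  x3 = (-8 - (3)·-2.444 - (2)·0.767) / (7) = -0.315
Iteration 2:
  x1 = (-12 - (4)·0.767 - (2)·-0.315) / (9) = -1.604
  x2 = (6 - (-3)·-1.604 - (-3)·-0.315) / (10) = 0.024
  x3 = (-8 - (3)·-1.604 - (2)·0.024) / (7) = -0.462

(-1.604, 0.024, -0.462)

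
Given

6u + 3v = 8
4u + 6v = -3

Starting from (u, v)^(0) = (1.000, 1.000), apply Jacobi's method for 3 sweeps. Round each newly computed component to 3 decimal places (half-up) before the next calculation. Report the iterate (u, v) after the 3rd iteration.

(1.861, -1.778)

Iteration 1:
  u = (8 - (3)·1.000) / (6) = 0.833
  v = (-3 - (4)·1.000) / (6) = -1.167
Iteration 2:
  u = (8 - (3)·-1.167) / (6) = 1.917
  v = (-3 - (4)·0.833) / (6) = -1.055
Iteration 3:
  u = (8 - (3)·-1.055) / (6) = 1.861
  v = (-3 - (4)·1.917) / (6) = -1.778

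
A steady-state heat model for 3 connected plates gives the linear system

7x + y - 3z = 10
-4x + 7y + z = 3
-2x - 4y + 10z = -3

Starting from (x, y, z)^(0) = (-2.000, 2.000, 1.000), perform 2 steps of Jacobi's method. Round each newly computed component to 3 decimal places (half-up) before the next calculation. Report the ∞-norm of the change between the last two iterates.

2.169

Iteration 1:
  x = (10 - (1)·2.000 - (-3)·1.000) / (7) = 1.571
  y = (3 - (-4)·-2.000 - (1)·1.000) / (7) = -0.857
  z = (-3 - (-2)·-2.000 - (-4)·2.000) / (10) = 0.100
Iteration 2:
  x = (10 - (1)·-0.857 - (-3)·0.100) / (7) = 1.594
  y = (3 - (-4)·1.571 - (1)·0.100) / (7) = 1.312
  z = (-3 - (-2)·1.571 - (-4)·-0.857) / (10) = -0.329
Change: (0.023, 2.169, -0.429) → max |·| = 2.169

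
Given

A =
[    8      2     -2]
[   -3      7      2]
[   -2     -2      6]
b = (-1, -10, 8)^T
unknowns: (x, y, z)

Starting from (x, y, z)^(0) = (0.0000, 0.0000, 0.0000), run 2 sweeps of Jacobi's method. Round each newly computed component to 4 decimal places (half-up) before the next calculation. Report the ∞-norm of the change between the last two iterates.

0.6905

Iteration 1:
  x = (-1 - (2)·0.0000 - (-2)·0.0000) / (8) = -0.1250
  y = (-10 - (-3)·0.0000 - (2)·0.0000) / (7) = -1.4286
  z = (8 - (-2)·0.0000 - (-2)·0.0000) / (6) = 1.3333
Iteration 2:
  x = (-1 - (2)·-1.4286 - (-2)·1.3333) / (8) = 0.5655
  y = (-10 - (-3)·-0.1250 - (2)·1.3333) / (7) = -1.8631
  z = (8 - (-2)·-0.1250 - (-2)·-1.4286) / (6) = 0.8155
Change: (0.6905, -0.4345, -0.5178) → max |·| = 0.6905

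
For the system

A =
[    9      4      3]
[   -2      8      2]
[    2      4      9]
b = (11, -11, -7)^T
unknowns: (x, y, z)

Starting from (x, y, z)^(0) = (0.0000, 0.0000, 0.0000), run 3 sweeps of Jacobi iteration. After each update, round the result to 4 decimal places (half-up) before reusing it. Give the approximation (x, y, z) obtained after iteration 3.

(1.7572, -0.7423, -0.8539)

Iteration 1:
  x = (11 - (4)·0.0000 - (3)·0.0000) / (9) = 1.2222
  y = (-11 - (-2)·0.0000 - (2)·0.0000) / (8) = -1.3750
  z = (-7 - (2)·0.0000 - (4)·0.0000) / (9) = -0.7778
Iteration 2:
  x = (11 - (4)·-1.3750 - (3)·-0.7778) / (9) = 2.0926
  y = (-11 - (-2)·1.2222 - (2)·-0.7778) / (8) = -0.8750
  z = (-7 - (2)·1.2222 - (4)·-1.3750) / (9) = -0.4383
Iteration 3:
  x = (11 - (4)·-0.8750 - (3)·-0.4383) / (9) = 1.7572
  y = (-11 - (-2)·2.0926 - (2)·-0.4383) / (8) = -0.7423
  z = (-7 - (2)·2.0926 - (4)·-0.8750) / (9) = -0.8539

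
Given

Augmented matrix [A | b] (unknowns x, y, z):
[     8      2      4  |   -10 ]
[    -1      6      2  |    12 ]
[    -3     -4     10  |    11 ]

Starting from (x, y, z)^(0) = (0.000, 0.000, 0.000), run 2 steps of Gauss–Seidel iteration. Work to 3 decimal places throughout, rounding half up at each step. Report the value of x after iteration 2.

-2.419

Iteration 1:
  x = (-10 - (2)·0.000 - (4)·0.000) / (8) = -1.250
  y = (12 - (-1)·-1.250 - (2)·0.000) / (6) = 1.792
  z = (11 - (-3)·-1.250 - (-4)·1.792) / (10) = 1.442
Iteration 2:
  x = (-10 - (2)·1.792 - (4)·1.442) / (8) = -2.419
  y = (12 - (-1)·-2.419 - (2)·1.442) / (6) = 1.116
  z = (11 - (-3)·-2.419 - (-4)·1.116) / (10) = 0.821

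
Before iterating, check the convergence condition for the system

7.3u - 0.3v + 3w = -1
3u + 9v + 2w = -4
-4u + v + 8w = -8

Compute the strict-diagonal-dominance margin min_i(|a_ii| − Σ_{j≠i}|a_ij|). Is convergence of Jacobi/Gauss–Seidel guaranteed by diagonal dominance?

row 1: |7.3| − (0.3+3) = 4
row 2: |9| − (3+2) = 4
row 3: |8| − (4+1) = 3
minimum over rows = 3 → strictly diagonally dominant (convergence guaranteed)

3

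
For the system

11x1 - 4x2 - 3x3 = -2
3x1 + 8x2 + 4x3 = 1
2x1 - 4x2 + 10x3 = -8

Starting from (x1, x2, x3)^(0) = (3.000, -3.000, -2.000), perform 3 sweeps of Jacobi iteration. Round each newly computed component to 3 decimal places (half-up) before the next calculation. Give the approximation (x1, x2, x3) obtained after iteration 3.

Iteration 1:
  x1 = (-2 - (-4)·-3.000 - (-3)·-2.000) / (11) = -1.818
  x2 = (1 - (3)·3.000 - (4)·-2.000) / (8) = 0.000
  x3 = (-8 - (2)·3.000 - (-4)·-3.000) / (10) = -2.600
Iteration 2:
  x1 = (-2 - (-4)·0.000 - (-3)·-2.600) / (11) = -0.891
  x2 = (1 - (3)·-1.818 - (4)·-2.600) / (8) = 2.107
  x3 = (-8 - (2)·-1.818 - (-4)·0.000) / (10) = -0.436
Iteration 3:
  x1 = (-2 - (-4)·2.107 - (-3)·-0.436) / (11) = 0.465
  x2 = (1 - (3)·-0.891 - (4)·-0.436) / (8) = 0.677
  x3 = (-8 - (2)·-0.891 - (-4)·2.107) / (10) = 0.221

(0.465, 0.677, 0.221)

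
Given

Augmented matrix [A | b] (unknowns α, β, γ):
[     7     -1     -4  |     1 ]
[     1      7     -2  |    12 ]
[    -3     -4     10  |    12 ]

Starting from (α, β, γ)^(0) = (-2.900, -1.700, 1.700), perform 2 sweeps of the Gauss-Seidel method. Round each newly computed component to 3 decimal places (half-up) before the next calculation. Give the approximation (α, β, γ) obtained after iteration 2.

(1.749, 2.119, 2.572)

Iteration 1:
  α = (1 - (-1)·-1.700 - (-4)·1.700) / (7) = 0.871
  β = (12 - (1)·0.871 - (-2)·1.700) / (7) = 2.076
  γ = (12 - (-3)·0.871 - (-4)·2.076) / (10) = 2.292
Iteration 2:
  α = (1 - (-1)·2.076 - (-4)·2.292) / (7) = 1.749
  β = (12 - (1)·1.749 - (-2)·2.292) / (7) = 2.119
  γ = (12 - (-3)·1.749 - (-4)·2.119) / (10) = 2.572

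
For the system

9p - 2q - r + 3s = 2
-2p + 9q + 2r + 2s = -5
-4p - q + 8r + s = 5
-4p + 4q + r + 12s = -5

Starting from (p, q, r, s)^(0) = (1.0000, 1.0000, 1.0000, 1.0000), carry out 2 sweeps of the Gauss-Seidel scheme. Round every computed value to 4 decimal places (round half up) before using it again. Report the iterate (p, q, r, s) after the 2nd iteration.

(0.0879, -0.6306, 0.5985, -0.2270)

Iteration 1:
  p = (2 - (-2)·1.0000 - (-1)·1.0000 - (3)·1.0000) / (9) = 0.2222
  q = (-5 - (-2)·0.2222 - (2)·1.0000 - (2)·1.0000) / (9) = -0.9506
  r = (5 - (-4)·0.2222 - (-1)·-0.9506 - (1)·1.0000) / (8) = 0.4923
  s = (-5 - (-4)·0.2222 - (4)·-0.9506 - (1)·0.4923) / (12) = -0.0668
Iteration 2:
  p = (2 - (-2)·-0.9506 - (-1)·0.4923 - (3)·-0.0668) / (9) = 0.0879
  q = (-5 - (-2)·0.0879 - (2)·0.4923 - (2)·-0.0668) / (9) = -0.6306
  r = (5 - (-4)·0.0879 - (-1)·-0.6306 - (1)·-0.0668) / (8) = 0.5985
  s = (-5 - (-4)·0.0879 - (4)·-0.6306 - (1)·0.5985) / (12) = -0.2270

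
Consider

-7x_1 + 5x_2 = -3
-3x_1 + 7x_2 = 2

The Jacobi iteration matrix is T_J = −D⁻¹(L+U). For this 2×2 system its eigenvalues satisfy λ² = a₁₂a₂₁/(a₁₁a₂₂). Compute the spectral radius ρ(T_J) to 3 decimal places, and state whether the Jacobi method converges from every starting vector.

a₁₂a₂₁/(a₁₁a₂₂) = (5)·(-3) / ((-7)·(7)) = 0.306122
ρ = √|0.306122| = √0.306122 = 0.553
ρ < 1, so Jacobi converges

0.553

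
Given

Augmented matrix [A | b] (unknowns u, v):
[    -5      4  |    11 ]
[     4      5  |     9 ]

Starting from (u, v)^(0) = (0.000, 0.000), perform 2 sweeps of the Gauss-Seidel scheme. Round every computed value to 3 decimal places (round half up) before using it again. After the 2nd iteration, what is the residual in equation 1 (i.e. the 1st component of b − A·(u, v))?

Iteration 1:
  u = (11 - (4)·0.000) / (-5) = -2.200
  v = (9 - (4)·-2.200) / (5) = 3.560
Iteration 2:
  u = (11 - (4)·3.560) / (-5) = 0.648
  v = (9 - (4)·0.648) / (5) = 1.282
Residual b − A·x = (9.112, -0.002)

9.112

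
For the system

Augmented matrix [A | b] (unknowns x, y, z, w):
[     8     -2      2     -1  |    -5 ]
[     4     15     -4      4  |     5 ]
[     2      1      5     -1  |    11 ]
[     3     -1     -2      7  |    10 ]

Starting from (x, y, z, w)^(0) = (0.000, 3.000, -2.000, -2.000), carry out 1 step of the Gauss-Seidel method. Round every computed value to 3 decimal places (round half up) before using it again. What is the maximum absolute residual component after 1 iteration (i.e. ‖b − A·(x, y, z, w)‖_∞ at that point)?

Iteration 1:
  x = (-5 - (-2)·3.000 - (2)·-2.000 - (-1)·-2.000) / (8) = 0.375
  y = (5 - (4)·0.375 - (-4)·-2.000 - (4)·-2.000) / (15) = 0.233
  z = (11 - (2)·0.375 - (1)·0.233 - (-1)·-2.000) / (5) = 1.603
  w = (10 - (3)·0.375 - (-1)·0.233 - (-2)·1.603) / (7) = 1.759
Residual b − A·x = (-8.981, -0.619, 3.761, 0.001); ∞-norm = 8.981

8.981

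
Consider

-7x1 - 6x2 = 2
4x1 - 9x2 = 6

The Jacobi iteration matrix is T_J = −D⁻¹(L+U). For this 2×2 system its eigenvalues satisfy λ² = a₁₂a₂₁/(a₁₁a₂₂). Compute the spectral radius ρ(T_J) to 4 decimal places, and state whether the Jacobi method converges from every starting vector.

0.6172

a₁₂a₂₁/(a₁₁a₂₂) = (-6)·(4) / ((-7)·(-9)) = -0.380952
ρ = √|-0.380952| = √0.380952 = 0.6172
ρ < 1, so Jacobi converges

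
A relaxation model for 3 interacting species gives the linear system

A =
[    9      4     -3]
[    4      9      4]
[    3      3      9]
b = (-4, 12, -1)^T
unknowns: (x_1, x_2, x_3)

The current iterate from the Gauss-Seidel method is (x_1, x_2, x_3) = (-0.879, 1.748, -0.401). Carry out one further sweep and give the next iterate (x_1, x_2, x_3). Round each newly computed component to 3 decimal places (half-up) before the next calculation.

One sweep:
  x_1 = (-4 - (4)·1.748 - (-3)·-0.401) / (9) = -1.355
  x_2 = (12 - (4)·-1.355 - (4)·-0.401) / (9) = 2.114
  x_3 = (-1 - (3)·-1.355 - (3)·2.114) / (9) = -0.364

(-1.355, 2.114, -0.364)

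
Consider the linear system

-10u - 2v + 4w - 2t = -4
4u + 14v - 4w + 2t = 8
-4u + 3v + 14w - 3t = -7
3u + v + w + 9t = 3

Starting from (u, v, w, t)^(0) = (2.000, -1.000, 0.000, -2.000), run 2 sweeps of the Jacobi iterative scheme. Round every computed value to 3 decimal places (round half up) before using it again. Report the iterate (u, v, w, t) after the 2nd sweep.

(0.330, 0.277, -0.323, -0.016)

Iteration 1:
  u = (-4 - (-2)·-1.000 - (4)·0.000 - (-2)·-2.000) / (-10) = 1.000
  v = (8 - (4)·2.000 - (-4)·0.000 - (2)·-2.000) / (14) = 0.286
  w = (-7 - (-4)·2.000 - (3)·-1.000 - (-3)·-2.000) / (14) = -0.143
  t = (3 - (3)·2.000 - (1)·-1.000 - (1)·0.000) / (9) = -0.222
Iteration 2:
  u = (-4 - (-2)·0.286 - (4)·-0.143 - (-2)·-0.222) / (-10) = 0.330
  v = (8 - (4)·1.000 - (-4)·-0.143 - (2)·-0.222) / (14) = 0.277
  w = (-7 - (-4)·1.000 - (3)·0.286 - (-3)·-0.222) / (14) = -0.323
  t = (3 - (3)·1.000 - (1)·0.286 - (1)·-0.143) / (9) = -0.016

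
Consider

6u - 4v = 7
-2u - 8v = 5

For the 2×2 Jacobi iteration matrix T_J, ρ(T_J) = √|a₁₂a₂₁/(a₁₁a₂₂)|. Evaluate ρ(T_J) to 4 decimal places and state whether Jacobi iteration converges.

0.4082

a₁₂a₂₁/(a₁₁a₂₂) = (-4)·(-2) / ((6)·(-8)) = -0.166667
ρ = √|-0.166667| = √0.166667 = 0.4082
ρ < 1, so Jacobi converges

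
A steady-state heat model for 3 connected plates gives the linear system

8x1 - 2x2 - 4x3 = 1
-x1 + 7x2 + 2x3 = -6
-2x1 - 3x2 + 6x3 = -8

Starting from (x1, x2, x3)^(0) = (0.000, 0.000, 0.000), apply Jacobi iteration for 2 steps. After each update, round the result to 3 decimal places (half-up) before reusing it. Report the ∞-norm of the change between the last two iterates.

0.881

Iteration 1:
  x1 = (1 - (-2)·0.000 - (-4)·0.000) / (8) = 0.125
  x2 = (-6 - (-1)·0.000 - (2)·0.000) / (7) = -0.857
  x3 = (-8 - (-2)·0.000 - (-3)·0.000) / (6) = -1.333
Iteration 2:
  x1 = (1 - (-2)·-0.857 - (-4)·-1.333) / (8) = -0.756
  x2 = (-6 - (-1)·0.125 - (2)·-1.333) / (7) = -0.458
  x3 = (-8 - (-2)·0.125 - (-3)·-0.857) / (6) = -1.720
Change: (-0.881, 0.399, -0.387) → max |·| = 0.881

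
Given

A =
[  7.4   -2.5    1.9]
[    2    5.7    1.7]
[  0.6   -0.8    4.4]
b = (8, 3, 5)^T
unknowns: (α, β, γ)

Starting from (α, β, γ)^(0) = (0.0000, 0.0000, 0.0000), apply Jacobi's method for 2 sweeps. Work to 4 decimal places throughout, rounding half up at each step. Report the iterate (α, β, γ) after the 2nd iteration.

(0.9671, -0.1919, 1.0846)

Iteration 1:
  α = (8 - (-2.5)·0.0000 - (1.9)·0.0000) / (7.4) = 1.0811
  β = (3 - (2)·0.0000 - (1.7)·0.0000) / (5.7) = 0.5263
  γ = (5 - (0.6)·0.0000 - (-0.8)·0.0000) / (4.4) = 1.1364
Iteration 2:
  α = (8 - (-2.5)·0.5263 - (1.9)·1.1364) / (7.4) = 0.9671
  β = (3 - (2)·1.0811 - (1.7)·1.1364) / (5.7) = -0.1919
  γ = (5 - (0.6)·1.0811 - (-0.8)·0.5263) / (4.4) = 1.0846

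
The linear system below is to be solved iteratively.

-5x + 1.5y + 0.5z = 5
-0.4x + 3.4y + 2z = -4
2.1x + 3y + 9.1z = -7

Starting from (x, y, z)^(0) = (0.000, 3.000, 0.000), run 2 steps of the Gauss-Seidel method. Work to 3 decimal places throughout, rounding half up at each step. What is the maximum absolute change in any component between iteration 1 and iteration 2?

1.292

Iteration 1:
  x = (5 - (1.5)·3.000 - (0.5)·0.000) / (-5) = -0.100
  y = (-4 - (-0.4)·-0.100 - (2)·0.000) / (3.4) = -1.188
  z = (-7 - (2.1)·-0.100 - (3)·-1.188) / (9.1) = -0.355
Iteration 2:
  x = (5 - (1.5)·-1.188 - (0.5)·-0.355) / (-5) = -1.392
  y = (-4 - (-0.4)·-1.392 - (2)·-0.355) / (3.4) = -1.131
  z = (-7 - (2.1)·-1.392 - (3)·-1.131) / (9.1) = -0.075
Change: (-1.292, 0.057, 0.280) → max |·| = 1.292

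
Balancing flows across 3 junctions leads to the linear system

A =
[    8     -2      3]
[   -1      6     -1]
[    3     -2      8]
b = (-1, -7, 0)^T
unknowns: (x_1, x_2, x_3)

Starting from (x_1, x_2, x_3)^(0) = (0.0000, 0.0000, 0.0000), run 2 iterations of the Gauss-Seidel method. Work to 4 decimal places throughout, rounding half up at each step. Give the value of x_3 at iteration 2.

-0.1927

Iteration 1:
  x_1 = (-1 - (-2)·0.0000 - (3)·0.0000) / (8) = -0.1250
  x_2 = (-7 - (-1)·-0.1250 - (-1)·0.0000) / (6) = -1.1875
  x_3 = (0 - (3)·-0.1250 - (-2)·-1.1875) / (8) = -0.2500
Iteration 2:
  x_1 = (-1 - (-2)·-1.1875 - (3)·-0.2500) / (8) = -0.3281
  x_2 = (-7 - (-1)·-0.3281 - (-1)·-0.2500) / (6) = -1.2630
  x_3 = (0 - (3)·-0.3281 - (-2)·-1.2630) / (8) = -0.1927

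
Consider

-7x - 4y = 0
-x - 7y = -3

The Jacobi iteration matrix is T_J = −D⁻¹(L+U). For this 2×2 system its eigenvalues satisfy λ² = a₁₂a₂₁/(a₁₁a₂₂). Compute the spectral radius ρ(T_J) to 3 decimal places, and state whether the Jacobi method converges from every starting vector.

a₁₂a₂₁/(a₁₁a₂₂) = (-4)·(-1) / ((-7)·(-7)) = 0.081633
ρ = √|0.081633| = √0.081633 = 0.286
ρ < 1, so Jacobi converges

0.286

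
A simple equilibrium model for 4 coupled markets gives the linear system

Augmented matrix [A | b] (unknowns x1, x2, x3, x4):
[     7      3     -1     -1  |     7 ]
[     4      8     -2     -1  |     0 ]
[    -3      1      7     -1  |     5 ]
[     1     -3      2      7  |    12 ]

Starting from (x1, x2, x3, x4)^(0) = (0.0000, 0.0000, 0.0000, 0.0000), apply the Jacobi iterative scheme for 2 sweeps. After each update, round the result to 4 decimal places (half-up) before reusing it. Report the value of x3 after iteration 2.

1.3878

Iteration 1:
  x1 = (7 - (3)·0.0000 - (-1)·0.0000 - (-1)·0.0000) / (7) = 1.0000
  x2 = (0 - (4)·0.0000 - (-2)·0.0000 - (-1)·0.0000) / (8) = 0.0000
  x3 = (5 - (-3)·0.0000 - (1)·0.0000 - (-1)·0.0000) / (7) = 0.7143
  x4 = (12 - (1)·0.0000 - (-3)·0.0000 - (2)·0.0000) / (7) = 1.7143
Iteration 2:
  x1 = (7 - (3)·0.0000 - (-1)·0.7143 - (-1)·1.7143) / (7) = 1.3469
  x2 = (0 - (4)·1.0000 - (-2)·0.7143 - (-1)·1.7143) / (8) = -0.1071
  x3 = (5 - (-3)·1.0000 - (1)·0.0000 - (-1)·1.7143) / (7) = 1.3878
  x4 = (12 - (1)·1.0000 - (-3)·0.0000 - (2)·0.7143) / (7) = 1.3673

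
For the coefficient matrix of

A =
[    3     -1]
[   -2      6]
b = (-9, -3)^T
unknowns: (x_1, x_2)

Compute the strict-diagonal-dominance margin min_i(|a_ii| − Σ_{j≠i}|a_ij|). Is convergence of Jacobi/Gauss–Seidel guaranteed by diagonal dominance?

row 1: |3| − (1) = 2
row 2: |6| − (2) = 4
minimum over rows = 2 → strictly diagonally dominant (convergence guaranteed)

2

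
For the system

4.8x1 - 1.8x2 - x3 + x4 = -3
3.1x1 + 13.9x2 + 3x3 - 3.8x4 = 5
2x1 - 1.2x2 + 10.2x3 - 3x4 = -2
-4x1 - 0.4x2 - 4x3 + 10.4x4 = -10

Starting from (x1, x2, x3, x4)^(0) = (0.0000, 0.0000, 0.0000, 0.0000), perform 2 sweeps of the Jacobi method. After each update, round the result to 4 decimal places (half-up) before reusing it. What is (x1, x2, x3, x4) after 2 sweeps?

Iteration 1:
  x1 = (-3 - (-1.8)·0.0000 - (-1)·0.0000 - (1)·0.0000) / (4.8) = -0.6250
  x2 = (5 - (3.1)·0.0000 - (3)·0.0000 - (-3.8)·0.0000) / (13.9) = 0.3597
  x3 = (-2 - (2)·0.0000 - (-1.2)·0.0000 - (-3)·0.0000) / (10.2) = -0.1961
  x4 = (-10 - (-4)·0.0000 - (-0.4)·0.0000 - (-4)·0.0000) / (10.4) = -0.9615
Iteration 2:
  x1 = (-3 - (-1.8)·0.3597 - (-1)·-0.1961 - (1)·-0.9615) / (4.8) = -0.3307
  x2 = (5 - (3.1)·-0.6250 - (3)·-0.1961 - (-3.8)·-0.9615) / (13.9) = 0.2786
  x3 = (-2 - (2)·-0.6250 - (-1.2)·0.3597 - (-3)·-0.9615) / (10.2) = -0.3140
  x4 = (-10 - (-4)·-0.6250 - (-0.4)·0.3597 - (-4)·-0.1961) / (10.4) = -1.2635

(-0.3307, 0.2786, -0.3140, -1.2635)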